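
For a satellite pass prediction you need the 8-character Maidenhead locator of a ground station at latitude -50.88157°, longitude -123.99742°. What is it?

Offset from 180°W / 90°S: lon 56.00258°, lat 39.11843°.
Field (20°×10°, letters A–R): lon ⌊56.00258/20⌋ = 2 → C; lat ⌊39.11843/10⌋ = 3 → D.
Square (2°×1°, digits 0–9): lon ⌊16.00258/2⌋ = 8; lat ⌊9.11843/1⌋ = 9.
Subsquare (5′×2.5′, letters a–x): lon ⌊0.00258/0.0833333⌋ = 0 → a; lat ⌊0.11843/0.0416667⌋ = 2 → c.
Extended square (30″×15″, digits 0–9): lon ⌊0.00258/0.00833333⌋ = 0; lat ⌊0.03510/0.00416667⌋ = 8.

CD89ac08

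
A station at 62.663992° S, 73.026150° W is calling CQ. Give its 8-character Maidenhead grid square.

Shift to the Maidenhead origin (180°W, 90°S): lon 106.97385, lat 27.33601.
Field: 106.97385/20 → 5 → F, 27.33601/10 → 2 → C; chars FC.
Square: 6.97385/2 → 3, 7.33601/1 → 7; chars 37.
Subsquare: 0.97385/0.0833333 → 11 → l, 0.33601/0.0416667 → 8 → i; chars li.
Extended square: 0.05718/0.00833333 → 6, 0.00267/0.00416667 → 0; chars 60.

FC37li60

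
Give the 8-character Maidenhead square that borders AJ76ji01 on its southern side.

Latitude extended square 1; −1 → 0.
The longitude characters are unchanged.

AJ76ji00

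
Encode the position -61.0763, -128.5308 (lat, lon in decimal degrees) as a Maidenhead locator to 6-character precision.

Shift to the Maidenhead origin (180°W, 90°S): lon 51.4692, lat 28.9237.
Field: lon ⌊51.4692/20⌋ = 2 → C; lat ⌊28.9237/10⌋ = 2 → C.
Square: lon ⌊11.4692/2⌋ = 5; lat ⌊8.9237/1⌋ = 8.
Subsquare: lon ⌊1.4692/0.0833333⌋ = 17 → r; lat ⌊0.9237/0.0416667⌋ = 22 → w.

CC58rw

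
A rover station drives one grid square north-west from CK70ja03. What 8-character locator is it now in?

Longitude extended square 0; −1 → -1, wraps to 9, carry into subsquare.
Longitude subsquare j = 9; −1 → 8 = i.
Latitude extended square 3; +1 → 4.

CK70ia94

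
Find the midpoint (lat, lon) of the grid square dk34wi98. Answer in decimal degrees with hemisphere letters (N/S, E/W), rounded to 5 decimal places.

14.36875° N, 112.08750° W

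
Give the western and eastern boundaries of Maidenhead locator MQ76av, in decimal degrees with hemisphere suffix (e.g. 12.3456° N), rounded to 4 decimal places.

Field M=12, Q=16: +12·20° lon, +16·10° lat → SW at lon 60°, lat 70°.
Square 7, 6: +7·2° lon, +6·1° lat → SW at lon 74°, lat 76°.
Subsquare a=0, v=21: +0·0.0833333° lon, +21·0.0416667° lat → SW at lon 74°, lat 76.875°.
Cell spans 0.0833333° lon × 0.0416667° lat.
west 74.0000° E, east 74.0833° E.

74.0000° E, 74.0833° E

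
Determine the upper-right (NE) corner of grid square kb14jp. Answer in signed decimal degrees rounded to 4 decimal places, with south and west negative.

-75.3333, 22.8333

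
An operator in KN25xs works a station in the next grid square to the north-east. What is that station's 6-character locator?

KN35at

Longitude subsquare x = 23; +1 → 24, wraps to 0 = a, carry into square.
Longitude square 2; +1 → 3.
Latitude subsquare s = 18; +1 → 19 = t.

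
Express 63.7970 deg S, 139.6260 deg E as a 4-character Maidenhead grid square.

PC96

Offset from 180°W / 90°S: lon 319.63°, lat 26.20°.
Field: 319.63/20 → 15 → P, 26.20/10 → 2 → C; chars PC.
Square: 19.63/2 → 9, 6.20/1 → 6; chars 96.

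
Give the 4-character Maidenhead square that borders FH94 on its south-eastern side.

GH03

Longitude square 9; +1 → 10, wraps to 0, carry into field.
Longitude field F = 5; +1 → 6 = G.
Latitude square 4; −1 → 3.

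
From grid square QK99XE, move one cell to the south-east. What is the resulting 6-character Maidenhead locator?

RK09ad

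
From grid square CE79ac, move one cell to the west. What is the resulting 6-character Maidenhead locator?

CE69xc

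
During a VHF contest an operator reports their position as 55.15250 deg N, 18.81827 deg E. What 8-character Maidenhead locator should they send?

Add 180° to longitude and 90° to latitude: 198.81827, 145.15250.
Field: lon ⌊198.81827/20⌋ = 9 → J; lat ⌊145.15250/10⌋ = 14 → O.
Square: lon ⌊18.81827/2⌋ = 9; lat ⌊5.15250/1⌋ = 5.
Subsquare: lon ⌊0.81827/0.0833333⌋ = 9 → j; lat ⌊0.15250/0.0416667⌋ = 3 → d.
Extended square: lon ⌊0.06827/0.00833333⌋ = 8; lat ⌊0.02750/0.00416667⌋ = 6.

JO95jd86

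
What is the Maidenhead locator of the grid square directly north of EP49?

Latitude square 9; +1 → 10, wraps to 0, carry into field.
Latitude field P = 15; +1 → 16 = Q.
The longitude characters are unchanged.

EQ40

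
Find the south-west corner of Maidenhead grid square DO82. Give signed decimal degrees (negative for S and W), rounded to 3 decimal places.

52.000, -104.000

Field D=3, O=14: +3·20° lon, +14·10° lat → SW at lon -120°, lat 50°.
Square 8, 2: +8·2° lon, +2·1° lat → SW at lon -104°, lat 52°.
latitude 52.000, longitude -104.000.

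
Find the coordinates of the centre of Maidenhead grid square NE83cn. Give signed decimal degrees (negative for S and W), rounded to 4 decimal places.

Field N=13, E=4: +13·20° lon, +4·10° lat → SW at lon 80°, lat -50°.
Square 8, 3: +8·2° lon, +3·1° lat → SW at lon 96°, lat -47°.
Subsquare c=2, n=13: +2·0.0833333° lon, +13·0.0416667° lat → SW at lon 96.1667°, lat -46.4583°.
Cell spans 0.0833333° lon × 0.0416667° lat. Centre is SW corner plus half of each.
latitude -46.4375, longitude 96.2083.

-46.4375, 96.2083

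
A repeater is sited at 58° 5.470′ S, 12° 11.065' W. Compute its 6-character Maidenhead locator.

Add 180° to longitude and 90° to latitude: 167.8156, 31.9088.
Field (20°×10°, letters A–R): lon ⌊167.8156/20⌋ = 8 → I; lat ⌊31.9088/10⌋ = 3 → D.
Square (2°×1°, digits 0–9): lon ⌊7.8156/2⌋ = 3; lat ⌊1.9088/1⌋ = 1.
Subsquare (5′×2.5′, letters a–x): lon ⌊1.8156/0.0833333⌋ = 21 → v; lat ⌊0.9088/0.0416667⌋ = 21 → v.

ID31vv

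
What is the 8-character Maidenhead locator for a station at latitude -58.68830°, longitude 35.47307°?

KD71rh64

Offset from 180°W / 90°S: lon 215.47307°, lat 31.31170°.
Field (20°×10°, letters A–R): 215.47307/20 → 10 → K, 31.31170/10 → 3 → D; chars KD.
Square (2°×1°, digits 0–9): 15.47307/2 → 7, 1.31170/1 → 1; chars 71.
Subsquare (5′×2.5′, letters a–x): 1.47307/0.0833333 → 17 → r, 0.31170/0.0416667 → 7 → h; chars rh.
Extended square (30″×15″, digits 0–9): 0.05640/0.00833333 → 6, 0.02003/0.00416667 → 4; chars 64.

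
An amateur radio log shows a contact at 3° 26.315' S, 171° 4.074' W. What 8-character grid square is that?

AI46ln14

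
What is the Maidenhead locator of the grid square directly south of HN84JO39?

HN84jo38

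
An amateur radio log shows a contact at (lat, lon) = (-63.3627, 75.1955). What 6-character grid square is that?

Offset from 180°W / 90°S: lon 255.1955°, lat 26.6373°.
Field: lon ⌊255.1955/20⌋ = 12 → M; lat ⌊26.6373/10⌋ = 2 → C.
Square: lon ⌊15.1955/2⌋ = 7; lat ⌊6.6373/1⌋ = 6.
Subsquare: lon ⌊1.1955/0.0833333⌋ = 14 → o; lat ⌊0.6373/0.0416667⌋ = 15 → p.

MC76op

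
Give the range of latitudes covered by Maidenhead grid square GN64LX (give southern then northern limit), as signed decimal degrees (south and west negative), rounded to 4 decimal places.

44.9583, 45.0000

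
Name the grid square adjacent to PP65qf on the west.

Longitude subsquare q = 16; −1 → 15 = p.
The latitude characters are unchanged.

PP65pf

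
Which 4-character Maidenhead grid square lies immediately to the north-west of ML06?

Longitude square 0; −1 → -1, wraps to 9, carry into field.
Longitude field M = 12; −1 → 11 = L.
Latitude square 6; +1 → 7.

LL97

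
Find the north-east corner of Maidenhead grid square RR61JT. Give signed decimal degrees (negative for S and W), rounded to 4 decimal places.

81.8333, 172.8333

Field R=17, R=17: +17·20° lon, +17·10° lat → SW at lon 160°, lat 80°.
Square 6, 1: +6·2° lon, +1·1° lat → SW at lon 172°, lat 81°.
Subsquare j=9, t=19: +9·0.0833333° lon, +19·0.0416667° lat → SW at lon 172.75°, lat 81.7917°.
Cell spans 0.0833333° lon × 0.0416667° lat. NE corner is SW corner plus one full cell.
latitude 81.8333, longitude 172.8333.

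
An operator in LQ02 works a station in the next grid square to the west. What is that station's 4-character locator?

KQ92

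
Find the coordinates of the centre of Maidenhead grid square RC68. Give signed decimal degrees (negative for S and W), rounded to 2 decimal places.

-61.50, 173.00

Field R=17, C=2: +17·20° lon, +2·10° lat → SW at lon 160°, lat -70°.
Square 6, 8: +6·2° lon, +8·1° lat → SW at lon 172°, lat -62°.
Cell spans 2° lon × 1° lat. Centre is SW corner plus half of each.
latitude -61.50, longitude 173.00.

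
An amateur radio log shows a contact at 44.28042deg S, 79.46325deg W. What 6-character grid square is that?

Add 180° to longitude and 90° to latitude: 100.5367, 45.7196.
Field (20°×10°, letters A–R): lon ⌊100.5367/20⌋ = 5 → F; lat ⌊45.7196/10⌋ = 4 → E.
Square (2°×1°, digits 0–9): lon ⌊0.5367/2⌋ = 0; lat ⌊5.7196/1⌋ = 5.
Subsquare (5′×2.5′, letters a–x): lon ⌊0.5367/0.0833333⌋ = 6 → g; lat ⌊0.7196/0.0416667⌋ = 17 → r.

FE05gr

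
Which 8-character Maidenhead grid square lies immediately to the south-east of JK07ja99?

Longitude extended square 9; +1 → 10, wraps to 0, carry into subsquare.
Longitude subsquare j = 9; +1 → 10 = k.
Latitude extended square 9; −1 → 8.

JK07ka08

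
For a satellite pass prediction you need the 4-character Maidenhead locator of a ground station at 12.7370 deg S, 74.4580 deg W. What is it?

FH27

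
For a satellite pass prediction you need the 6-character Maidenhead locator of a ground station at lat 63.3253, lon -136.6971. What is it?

CP13ph

Offset from 180°W / 90°S: lon 43.3029°, lat 153.3253°.
Field (20°×10°, letters A–R): 43.3029/20 → 2 → C, 153.3253/10 → 15 → P; chars CP.
Square (2°×1°, digits 0–9): 3.3029/2 → 1, 3.3253/1 → 3; chars 13.
Subsquare (5′×2.5′, letters a–x): 1.3029/0.0833333 → 15 → p, 0.3253/0.0416667 → 7 → h; chars ph.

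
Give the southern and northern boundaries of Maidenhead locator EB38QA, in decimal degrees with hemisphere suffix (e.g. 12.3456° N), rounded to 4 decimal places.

Field E=4, B=1: +4·20° lon, +1·10° lat → SW at lon -100°, lat -80°.
Square 3, 8: +3·2° lon, +8·1° lat → SW at lon -94°, lat -72°.
Subsquare q=16, a=0: +16·0.0833333° lon, +0·0.0416667° lat → SW at lon -92.6667°, lat -72°.
Cell spans 0.0833333° lon × 0.0416667° lat.
south 72.0000° S, north 71.9583° S.

72.0000° S, 71.9583° S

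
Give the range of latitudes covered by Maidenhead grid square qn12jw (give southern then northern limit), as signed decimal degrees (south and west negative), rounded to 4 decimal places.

42.9167, 42.9583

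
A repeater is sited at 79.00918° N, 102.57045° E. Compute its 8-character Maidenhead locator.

OQ19ga82

Shift to the Maidenhead origin (180°W, 90°S): lon 282.57045, lat 169.00918.
Field: 282.57045/20 → 14 → O, 169.00918/10 → 16 → Q; chars OQ.
Square: 2.57045/2 → 1, 9.00918/1 → 9; chars 19.
Subsquare: 0.57045/0.0833333 → 6 → g, 0.00918/0.0416667 → 0 → a; chars ga.
Extended square: 0.07045/0.00833333 → 8, 0.00918/0.00416667 → 2; chars 82.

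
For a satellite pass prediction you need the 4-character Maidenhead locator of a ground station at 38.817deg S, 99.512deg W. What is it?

EF01

Shift to the Maidenhead origin (180°W, 90°S): lon 80.49, lat 51.18.
Field: 80.49/20 → 4 → E, 51.18/10 → 5 → F; chars EF.
Square: 0.49/2 → 0, 1.18/1 → 1; chars 01.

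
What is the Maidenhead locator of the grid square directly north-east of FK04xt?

FK14au

Longitude subsquare x = 23; +1 → 24, wraps to 0 = a, carry into square.
Longitude square 0; +1 → 1.
Latitude subsquare t = 19; +1 → 20 = u.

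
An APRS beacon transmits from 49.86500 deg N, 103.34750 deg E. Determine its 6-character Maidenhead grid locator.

Add 180° to longitude and 90° to latitude: 283.3475, 139.8650.
Field: 283.3475/20 → 14 → O, 139.8650/10 → 13 → N; chars ON.
Square: 3.3475/2 → 1, 9.8650/1 → 9; chars 19.
Subsquare: 1.3475/0.0833333 → 16 → q, 0.8650/0.0416667 → 20 → u; chars qu.

ON19qu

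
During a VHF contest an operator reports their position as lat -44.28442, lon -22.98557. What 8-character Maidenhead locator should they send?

HE85mr11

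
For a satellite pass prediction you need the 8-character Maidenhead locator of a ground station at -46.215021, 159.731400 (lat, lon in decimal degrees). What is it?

Shift to the Maidenhead origin (180°W, 90°S): lon 339.73140, lat 43.78498.
Field: 339.73140/20 → 16 → Q, 43.78498/10 → 4 → E; chars QE.
Square: 19.73140/2 → 9, 3.78498/1 → 3; chars 93.
Subsquare: 1.73140/0.0833333 → 20 → u, 0.78498/0.0416667 → 18 → s; chars us.
Extended square: 0.06473/0.00833333 → 7, 0.03498/0.00416667 → 8; chars 78.

QE93us78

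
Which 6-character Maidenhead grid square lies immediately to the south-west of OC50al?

Longitude subsquare a = 0; −1 → -1, wraps to 23 = x, carry into square.
Longitude square 5; −1 → 4.
Latitude subsquare l = 11; −1 → 10 = k.

OC40xk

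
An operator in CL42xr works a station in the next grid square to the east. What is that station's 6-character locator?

CL52ar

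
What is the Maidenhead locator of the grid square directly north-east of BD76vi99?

BD76wj00

Longitude extended square 9; +1 → 10, wraps to 0, carry into subsquare.
Longitude subsquare v = 21; +1 → 22 = w.
Latitude extended square 9; +1 → 10, wraps to 0, carry into subsquare.
Latitude subsquare i = 8; +1 → 9 = j.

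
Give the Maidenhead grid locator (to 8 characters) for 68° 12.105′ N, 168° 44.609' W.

AP58pe08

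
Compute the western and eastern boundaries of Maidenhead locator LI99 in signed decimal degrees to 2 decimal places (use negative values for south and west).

58.00, 60.00

Field L=11, I=8: +11·20° lon, +8·10° lat → SW at lon 40°, lat -10°.
Square 9, 9: +9·2° lon, +9·1° lat → SW at lon 58°, lat -1°.
Cell spans 2° lon × 1° lat.
west 58.00, east 60.00.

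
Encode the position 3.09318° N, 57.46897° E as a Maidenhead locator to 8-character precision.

LJ83rc62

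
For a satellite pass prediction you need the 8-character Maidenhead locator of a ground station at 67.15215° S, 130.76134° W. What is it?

CC42ou83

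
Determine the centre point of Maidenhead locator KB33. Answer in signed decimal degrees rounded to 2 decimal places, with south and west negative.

Field K=10, B=1: +10·20° lon, +1·10° lat → SW at lon 20°, lat -80°.
Square 3, 3: +3·2° lon, +3·1° lat → SW at lon 26°, lat -77°.
Cell spans 2° lon × 1° lat. Centre is SW corner plus half of each.
latitude -76.50, longitude 27.00.

-76.50, 27.00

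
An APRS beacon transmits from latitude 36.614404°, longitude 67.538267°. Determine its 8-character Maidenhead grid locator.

MM36so47

Offset from 180°W / 90°S: lon 247.53827°, lat 126.61440°.
Field (20°×10°, letters A–R): 247.53827/20 → 12 → M, 126.61440/10 → 12 → M; chars MM.
Square (2°×1°, digits 0–9): 7.53827/2 → 3, 6.61440/1 → 6; chars 36.
Subsquare (5′×2.5′, letters a–x): 1.53827/0.0833333 → 18 → s, 0.61440/0.0416667 → 14 → o; chars so.
Extended square (30″×15″, digits 0–9): 0.03827/0.00833333 → 4, 0.03107/0.00416667 → 7; chars 47.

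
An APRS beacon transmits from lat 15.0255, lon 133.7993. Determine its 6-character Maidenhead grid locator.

PK65va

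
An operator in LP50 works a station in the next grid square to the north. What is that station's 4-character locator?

LP51

Latitude square 0; +1 → 1.
The longitude characters are unchanged.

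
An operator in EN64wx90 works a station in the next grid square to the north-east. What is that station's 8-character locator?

Longitude extended square 9; +1 → 10, wraps to 0, carry into subsquare.
Longitude subsquare w = 22; +1 → 23 = x.
Latitude extended square 0; +1 → 1.

EN64xx01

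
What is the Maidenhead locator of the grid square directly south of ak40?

Latitude square 0; −1 → -1, wraps to 9, carry into field.
Latitude field K = 10; −1 → 9 = J.
The longitude characters are unchanged.

AJ49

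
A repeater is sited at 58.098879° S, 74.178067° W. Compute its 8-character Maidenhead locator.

FD21vv86

Offset from 180°W / 90°S: lon 105.82193°, lat 31.90112°.
Field: lon ⌊105.82193/20⌋ = 5 → F; lat ⌊31.90112/10⌋ = 3 → D.
Square: lon ⌊5.82193/2⌋ = 2; lat ⌊1.90112/1⌋ = 1.
Subsquare: lon ⌊1.82193/0.0833333⌋ = 21 → v; lat ⌊0.90112/0.0416667⌋ = 21 → v.
Extended square: lon ⌊0.07193/0.00833333⌋ = 8; lat ⌊0.02612/0.00416667⌋ = 6.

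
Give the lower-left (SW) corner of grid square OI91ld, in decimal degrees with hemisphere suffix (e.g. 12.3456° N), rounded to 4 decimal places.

Field O=14, I=8: +14·20° lon, +8·10° lat → SW at lon 100°, lat -10°.
Square 9, 1: +9·2° lon, +1·1° lat → SW at lon 118°, lat -9°.
Subsquare l=11, d=3: +11·0.0833333° lon, +3·0.0416667° lat → SW at lon 118.917°, lat -8.875°.
latitude 8.8750° S, longitude 118.9167° E.

8.8750° S, 118.9167° E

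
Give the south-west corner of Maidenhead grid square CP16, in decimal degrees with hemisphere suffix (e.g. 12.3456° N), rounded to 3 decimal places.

Field C=2, P=15: +2·20° lon, +15·10° lat → SW at lon -140°, lat 60°.
Square 1, 6: +1·2° lon, +6·1° lat → SW at lon -138°, lat 66°.
latitude 66.000° N, longitude 138.000° W.

66.000° N, 138.000° W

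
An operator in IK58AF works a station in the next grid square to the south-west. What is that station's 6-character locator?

IK48xe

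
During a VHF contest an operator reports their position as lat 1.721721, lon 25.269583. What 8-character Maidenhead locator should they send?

Offset from 180°W / 90°S: lon 205.26958°, lat 91.72172°.
Field: 205.26958/20 → 10 → K, 91.72172/10 → 9 → J; chars KJ.
Square: 5.26958/2 → 2, 1.72172/1 → 1; chars 21.
Subsquare: 1.26958/0.0833333 → 15 → p, 0.72172/0.0416667 → 17 → r; chars pr.
Extended square: 0.01958/0.00833333 → 2, 0.01339/0.00416667 → 3; chars 23.

KJ21pr23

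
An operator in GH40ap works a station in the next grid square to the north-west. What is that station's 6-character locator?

Longitude subsquare a = 0; −1 → -1, wraps to 23 = x, carry into square.
Longitude square 4; −1 → 3.
Latitude subsquare p = 15; +1 → 16 = q.

GH30xq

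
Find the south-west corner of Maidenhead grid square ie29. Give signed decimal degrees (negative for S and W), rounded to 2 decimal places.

-41.00, -16.00

Field I=8, E=4: +8·20° lon, +4·10° lat → SW at lon -20°, lat -50°.
Square 2, 9: +2·2° lon, +9·1° lat → SW at lon -16°, lat -41°.
latitude -41.00, longitude -16.00.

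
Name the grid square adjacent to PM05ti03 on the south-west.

Longitude extended square 0; −1 → -1, wraps to 9, carry into subsquare.
Longitude subsquare t = 19; −1 → 18 = s.
Latitude extended square 3; −1 → 2.

PM05si92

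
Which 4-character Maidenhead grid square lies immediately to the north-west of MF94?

MF85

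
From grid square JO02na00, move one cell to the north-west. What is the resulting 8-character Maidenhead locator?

JO02ma91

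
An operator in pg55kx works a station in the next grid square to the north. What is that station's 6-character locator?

Latitude subsquare x = 23; +1 → 24, wraps to 0 = a, carry into square.
Latitude square 5; +1 → 6.
The longitude characters are unchanged.

PG56ka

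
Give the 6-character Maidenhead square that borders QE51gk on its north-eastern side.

QE51hl

Longitude subsquare g = 6; +1 → 7 = h.
Latitude subsquare k = 10; +1 → 11 = l.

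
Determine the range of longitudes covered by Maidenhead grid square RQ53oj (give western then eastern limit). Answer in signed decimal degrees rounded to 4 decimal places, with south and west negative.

171.1667, 171.2500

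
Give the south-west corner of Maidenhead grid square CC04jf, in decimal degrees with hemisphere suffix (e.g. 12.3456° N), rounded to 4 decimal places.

65.7917° S, 139.2500° W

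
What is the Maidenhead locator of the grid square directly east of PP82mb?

Longitude subsquare m = 12; +1 → 13 = n.
The latitude characters are unchanged.

PP82nb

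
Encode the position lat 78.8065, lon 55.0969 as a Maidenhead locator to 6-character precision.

LQ78nt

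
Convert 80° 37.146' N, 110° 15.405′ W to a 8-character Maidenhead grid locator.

Offset from 180°W / 90°S: lon 69.74325°, lat 170.61910°.
Field: lon ⌊69.74325/20⌋ = 3 → D; lat ⌊170.61910/10⌋ = 17 → R.
Square: lon ⌊9.74325/2⌋ = 4; lat ⌊0.61910/1⌋ = 0.
Subsquare: lon ⌊1.74325/0.0833333⌋ = 20 → u; lat ⌊0.61910/0.0416667⌋ = 14 → o.
Extended square: lon ⌊0.07658/0.00833333⌋ = 9; lat ⌊0.03577/0.00416667⌋ = 8.

DR40uo98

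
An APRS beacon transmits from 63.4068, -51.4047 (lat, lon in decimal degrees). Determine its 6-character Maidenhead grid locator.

GP43hj

Offset from 180°W / 90°S: lon 128.5953°, lat 153.4068°.
Field: lon ⌊128.5953/20⌋ = 6 → G; lat ⌊153.4068/10⌋ = 15 → P.
Square: lon ⌊8.5953/2⌋ = 4; lat ⌊3.4068/1⌋ = 3.
Subsquare: lon ⌊0.5953/0.0833333⌋ = 7 → h; lat ⌊0.4068/0.0416667⌋ = 9 → j.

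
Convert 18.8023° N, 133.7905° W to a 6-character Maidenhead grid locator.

Offset from 180°W / 90°S: lon 46.2095°, lat 108.8023°.
Field: lon ⌊46.2095/20⌋ = 2 → C; lat ⌊108.8023/10⌋ = 10 → K.
Square: lon ⌊6.2095/2⌋ = 3; lat ⌊8.8023/1⌋ = 8.
Subsquare: lon ⌊0.2095/0.0833333⌋ = 2 → c; lat ⌊0.8023/0.0416667⌋ = 19 → t.

CK38ct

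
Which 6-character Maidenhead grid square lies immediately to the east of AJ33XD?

Longitude subsquare x = 23; +1 → 24, wraps to 0 = a, carry into square.
Longitude square 3; +1 → 4.
The latitude characters are unchanged.

AJ43ad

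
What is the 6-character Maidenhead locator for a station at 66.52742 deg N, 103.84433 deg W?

DP86bm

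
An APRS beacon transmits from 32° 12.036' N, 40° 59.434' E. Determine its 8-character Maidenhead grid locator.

LM02le88

Add 180° to longitude and 90° to latitude: 220.99057, 122.20060.
Field (20°×10°, letters A–R): lon ⌊220.99057/20⌋ = 11 → L; lat ⌊122.20060/10⌋ = 12 → M.
Square (2°×1°, digits 0–9): lon ⌊0.99057/2⌋ = 0; lat ⌊2.20060/1⌋ = 2.
Subsquare (5′×2.5′, letters a–x): lon ⌊0.99057/0.0833333⌋ = 11 → l; lat ⌊0.20060/0.0416667⌋ = 4 → e.
Extended square (30″×15″, digits 0–9): lon ⌊0.07390/0.00833333⌋ = 8; lat ⌊0.03393/0.00416667⌋ = 8.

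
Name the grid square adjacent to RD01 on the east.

Longitude square 0; +1 → 1.
The latitude characters are unchanged.

RD11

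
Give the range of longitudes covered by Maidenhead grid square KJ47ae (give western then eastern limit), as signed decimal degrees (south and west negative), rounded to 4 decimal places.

28.0000, 28.0833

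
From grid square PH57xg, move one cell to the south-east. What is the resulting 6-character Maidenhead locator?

Longitude subsquare x = 23; +1 → 24, wraps to 0 = a, carry into square.
Longitude square 5; +1 → 6.
Latitude subsquare g = 6; −1 → 5 = f.

PH67af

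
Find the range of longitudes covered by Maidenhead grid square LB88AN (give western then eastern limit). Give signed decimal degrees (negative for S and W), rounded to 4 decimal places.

56.0000, 56.0833

Field L=11, B=1: +11·20° lon, +1·10° lat → SW at lon 40°, lat -80°.
Square 8, 8: +8·2° lon, +8·1° lat → SW at lon 56°, lat -72°.
Subsquare a=0, n=13: +0·0.0833333° lon, +13·0.0416667° lat → SW at lon 56°, lat -71.4583°.
Cell spans 0.0833333° lon × 0.0416667° lat.
west 56.0000, east 56.0833.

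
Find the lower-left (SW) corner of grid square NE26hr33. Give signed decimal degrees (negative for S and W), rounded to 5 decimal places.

-43.27917, 84.60833

Field N=13, E=4: +13·20° lon, +4·10° lat → SW at lon 80°, lat -50°.
Square 2, 6: +2·2° lon, +6·1° lat → SW at lon 84°, lat -44°.
Subsquare h=7, r=17: +7·0.0833333° lon, +17·0.0416667° lat → SW at lon 84.5833°, lat -43.2917°.
Extended square 3, 3: +3·0.00833333° lon, +3·0.00416667° lat → SW at lon 84.6083°, lat -43.2792°.
latitude -43.27917, longitude 84.60833.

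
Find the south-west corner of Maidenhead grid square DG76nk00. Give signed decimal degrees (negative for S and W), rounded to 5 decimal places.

-23.58333, -104.91667

Field D=3, G=6: +3·20° lon, +6·10° lat → SW at lon -120°, lat -30°.
Square 7, 6: +7·2° lon, +6·1° lat → SW at lon -106°, lat -24°.
Subsquare n=13, k=10: +13·0.0833333° lon, +10·0.0416667° lat → SW at lon -104.917°, lat -23.5833°.
Extended square 0, 0: +0·0.00833333° lon, +0·0.00416667° lat → SW at lon -104.917°, lat -23.5833°.
latitude -23.58333, longitude -104.91667.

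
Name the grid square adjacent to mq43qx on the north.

Latitude subsquare x = 23; +1 → 24, wraps to 0 = a, carry into square.
Latitude square 3; +1 → 4.
The longitude characters are unchanged.

MQ44qa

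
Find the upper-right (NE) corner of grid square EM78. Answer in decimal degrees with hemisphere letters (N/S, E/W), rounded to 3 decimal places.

39.000° N, 84.000° W

Field E=4, M=12: +4·20° lon, +12·10° lat → SW at lon -100°, lat 30°.
Square 7, 8: +7·2° lon, +8·1° lat → SW at lon -86°, lat 38°.
Cell spans 2° lon × 1° lat. NE corner is SW corner plus one full cell.
latitude 39.000° N, longitude 84.000° W.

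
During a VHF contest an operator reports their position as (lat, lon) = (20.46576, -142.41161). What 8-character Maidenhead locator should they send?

BL80tl01

Shift to the Maidenhead origin (180°W, 90°S): lon 37.58839, lat 110.46576.
Field (20°×10°, letters A–R): 37.58839/20 → 1 → B, 110.46576/10 → 11 → L; chars BL.
Square (2°×1°, digits 0–9): 17.58839/2 → 8, 0.46576/1 → 0; chars 80.
Subsquare (5′×2.5′, letters a–x): 1.58839/0.0833333 → 19 → t, 0.46576/0.0416667 → 11 → l; chars tl.
Extended square (30″×15″, digits 0–9): 0.00506/0.00833333 → 0, 0.00743/0.00416667 → 1; chars 01.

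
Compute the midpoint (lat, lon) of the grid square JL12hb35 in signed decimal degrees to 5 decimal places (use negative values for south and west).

Field J=9, L=11: +9·20° lon, +11·10° lat → SW at lon 0°, lat 20°.
Square 1, 2: +1·2° lon, +2·1° lat → SW at lon 2°, lat 22°.
Subsquare h=7, b=1: +7·0.0833333° lon, +1·0.0416667° lat → SW at lon 2.58333°, lat 22.0417°.
Extended square 3, 5: +3·0.00833333° lon, +5·0.00416667° lat → SW at lon 2.60833°, lat 22.0625°.
Cell spans 0.00833333° lon × 0.00416667° lat. Centre is SW corner plus half of each.
latitude 22.06458, longitude 2.61250.

22.06458, 2.61250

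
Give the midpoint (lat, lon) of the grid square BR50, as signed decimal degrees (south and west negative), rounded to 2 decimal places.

80.50, -149.00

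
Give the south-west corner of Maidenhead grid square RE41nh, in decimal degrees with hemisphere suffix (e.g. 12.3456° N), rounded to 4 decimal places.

48.7083° S, 169.0833° E

Field R=17, E=4: +17·20° lon, +4·10° lat → SW at lon 160°, lat -50°.
Square 4, 1: +4·2° lon, +1·1° lat → SW at lon 168°, lat -49°.
Subsquare n=13, h=7: +13·0.0833333° lon, +7·0.0416667° lat → SW at lon 169.083°, lat -48.7083°.
latitude 48.7083° S, longitude 169.0833° E.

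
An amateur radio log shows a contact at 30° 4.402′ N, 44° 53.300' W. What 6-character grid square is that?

Add 180° to longitude and 90° to latitude: 135.1117, 120.0734.
Field (20°×10°, letters A–R): lon ⌊135.1117/20⌋ = 6 → G; lat ⌊120.0734/10⌋ = 12 → M.
Square (2°×1°, digits 0–9): lon ⌊15.1117/2⌋ = 7; lat ⌊0.0734/1⌋ = 0.
Subsquare (5′×2.5′, letters a–x): lon ⌊1.1117/0.0833333⌋ = 13 → n; lat ⌊0.0734/0.0416667⌋ = 1 → b.

GM70nb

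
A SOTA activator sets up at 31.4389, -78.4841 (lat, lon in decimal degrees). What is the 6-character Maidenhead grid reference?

FM01sk

Offset from 180°W / 90°S: lon 101.5159°, lat 121.4389°.
Field: lon ⌊101.5159/20⌋ = 5 → F; lat ⌊121.4389/10⌋ = 12 → M.
Square: lon ⌊1.5159/2⌋ = 0; lat ⌊1.4389/1⌋ = 1.
Subsquare: lon ⌊1.5159/0.0833333⌋ = 18 → s; lat ⌊0.4389/0.0416667⌋ = 10 → k.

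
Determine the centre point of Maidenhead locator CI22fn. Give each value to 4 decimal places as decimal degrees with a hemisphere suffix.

7.4375° S, 135.5417° W

Field C=2, I=8: +2·20° lon, +8·10° lat → SW at lon -140°, lat -10°.
Square 2, 2: +2·2° lon, +2·1° lat → SW at lon -136°, lat -8°.
Subsquare f=5, n=13: +5·0.0833333° lon, +13·0.0416667° lat → SW at lon -135.583°, lat -7.45833°.
Cell spans 0.0833333° lon × 0.0416667° lat. Centre is SW corner plus half of each.
latitude 7.4375° S, longitude 135.5417° W.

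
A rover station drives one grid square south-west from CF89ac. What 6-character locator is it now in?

CF79xb

Longitude subsquare a = 0; −1 → -1, wraps to 23 = x, carry into square.
Longitude square 8; −1 → 7.
Latitude subsquare c = 2; −1 → 1 = b.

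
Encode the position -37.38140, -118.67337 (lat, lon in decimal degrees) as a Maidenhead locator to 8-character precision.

DF02po98

Offset from 180°W / 90°S: lon 61.32663°, lat 52.61860°.
Field: lon ⌊61.32663/20⌋ = 3 → D; lat ⌊52.61860/10⌋ = 5 → F.
Square: lon ⌊1.32663/2⌋ = 0; lat ⌊2.61860/1⌋ = 2.
Subsquare: lon ⌊1.32663/0.0833333⌋ = 15 → p; lat ⌊0.61860/0.0416667⌋ = 14 → o.
Extended square: lon ⌊0.07663/0.00833333⌋ = 9; lat ⌊0.03527/0.00416667⌋ = 8.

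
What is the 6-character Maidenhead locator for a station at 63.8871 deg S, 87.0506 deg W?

Offset from 180°W / 90°S: lon 92.9494°, lat 26.1129°.
Field: lon ⌊92.9494/20⌋ = 4 → E; lat ⌊26.1129/10⌋ = 2 → C.
Square: lon ⌊12.9494/2⌋ = 6; lat ⌊6.1129/1⌋ = 6.
Subsquare: lon ⌊0.9494/0.0833333⌋ = 11 → l; lat ⌊0.1129/0.0416667⌋ = 2 → c.

EC66lc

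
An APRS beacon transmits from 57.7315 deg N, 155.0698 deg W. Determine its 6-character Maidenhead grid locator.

Offset from 180°W / 90°S: lon 24.9302°, lat 147.7315°.
Field: lon ⌊24.9302/20⌋ = 1 → B; lat ⌊147.7315/10⌋ = 14 → O.
Square: lon ⌊4.9302/2⌋ = 2; lat ⌊7.7315/1⌋ = 7.
Subsquare: lon ⌊0.9302/0.0833333⌋ = 11 → l; lat ⌊0.7315/0.0416667⌋ = 17 → r.

BO27lr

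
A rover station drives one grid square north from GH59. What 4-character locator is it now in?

GI50

Latitude square 9; +1 → 10, wraps to 0, carry into field.
Latitude field H = 7; +1 → 8 = I.
The longitude characters are unchanged.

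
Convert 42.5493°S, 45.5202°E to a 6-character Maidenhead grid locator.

Add 180° to longitude and 90° to latitude: 225.5202, 47.4507.
Field (20°×10°, letters A–R): lon ⌊225.5202/20⌋ = 11 → L; lat ⌊47.4507/10⌋ = 4 → E.
Square (2°×1°, digits 0–9): lon ⌊5.5202/2⌋ = 2; lat ⌊7.4507/1⌋ = 7.
Subsquare (5′×2.5′, letters a–x): lon ⌊1.5202/0.0833333⌋ = 18 → s; lat ⌊0.4507/0.0416667⌋ = 10 → k.

LE27sk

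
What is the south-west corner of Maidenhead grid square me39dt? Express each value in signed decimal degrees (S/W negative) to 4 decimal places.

-40.2083, 66.2500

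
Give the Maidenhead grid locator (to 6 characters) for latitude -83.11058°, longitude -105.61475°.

DA76ev

Add 180° to longitude and 90° to latitude: 74.3852, 6.8894.
Field: lon ⌊74.3852/20⌋ = 3 → D; lat ⌊6.8894/10⌋ = 0 → A.
Square: lon ⌊14.3852/2⌋ = 7; lat ⌊6.8894/1⌋ = 6.
Subsquare: lon ⌊0.3852/0.0833333⌋ = 4 → e; lat ⌊0.8894/0.0416667⌋ = 21 → v.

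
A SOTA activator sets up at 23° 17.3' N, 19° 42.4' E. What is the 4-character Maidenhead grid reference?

JL93

Add 180° to longitude and 90° to latitude: 199.71, 113.29.
Field: 199.71/20 → 9 → J, 113.29/10 → 11 → L; chars JL.
Square: 19.71/2 → 9, 3.29/1 → 3; chars 93.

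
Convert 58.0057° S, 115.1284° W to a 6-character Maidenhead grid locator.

DD21kx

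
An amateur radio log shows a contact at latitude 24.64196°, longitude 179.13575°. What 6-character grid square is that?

RL94np

Shift to the Maidenhead origin (180°W, 90°S): lon 359.1358, lat 114.6420.
Field: lon ⌊359.1358/20⌋ = 17 → R; lat ⌊114.6420/10⌋ = 11 → L.
Square: lon ⌊19.1358/2⌋ = 9; lat ⌊4.6420/1⌋ = 4.
Subsquare: lon ⌊1.1358/0.0833333⌋ = 13 → n; lat ⌊0.6420/0.0416667⌋ = 15 → p.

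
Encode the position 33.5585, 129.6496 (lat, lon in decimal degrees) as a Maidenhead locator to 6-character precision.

PM43tn

Add 180° to longitude and 90° to latitude: 309.6496, 123.5585.
Field (20°×10°, letters A–R): lon ⌊309.6496/20⌋ = 15 → P; lat ⌊123.5585/10⌋ = 12 → M.
Square (2°×1°, digits 0–9): lon ⌊9.6496/2⌋ = 4; lat ⌊3.5585/1⌋ = 3.
Subsquare (5′×2.5′, letters a–x): lon ⌊1.6496/0.0833333⌋ = 19 → t; lat ⌊0.5585/0.0416667⌋ = 13 → n.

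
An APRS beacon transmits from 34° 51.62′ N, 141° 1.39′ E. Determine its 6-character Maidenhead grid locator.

Offset from 180°W / 90°S: lon 321.0232°, lat 124.8603°.
Field (20°×10°, letters A–R): lon ⌊321.0232/20⌋ = 16 → Q; lat ⌊124.8603/10⌋ = 12 → M.
Square (2°×1°, digits 0–9): lon ⌊1.0232/2⌋ = 0; lat ⌊4.8603/1⌋ = 4.
Subsquare (5′×2.5′, letters a–x): lon ⌊1.0232/0.0833333⌋ = 12 → m; lat ⌊0.8603/0.0416667⌋ = 20 → u.

QM04mu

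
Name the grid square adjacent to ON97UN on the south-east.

Longitude subsquare u = 20; +1 → 21 = v.
Latitude subsquare n = 13; −1 → 12 = m.

ON97vm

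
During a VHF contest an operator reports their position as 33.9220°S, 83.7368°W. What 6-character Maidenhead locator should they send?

EF86db

Add 180° to longitude and 90° to latitude: 96.2632, 56.0780.
Field (20°×10°, letters A–R): 96.2632/20 → 4 → E, 56.0780/10 → 5 → F; chars EF.
Square (2°×1°, digits 0–9): 16.2632/2 → 8, 6.0780/1 → 6; chars 86.
Subsquare (5′×2.5′, letters a–x): 0.2632/0.0833333 → 3 → d, 0.0780/0.0416667 → 1 → b; chars db.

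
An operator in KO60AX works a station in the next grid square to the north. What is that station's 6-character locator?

KO61aa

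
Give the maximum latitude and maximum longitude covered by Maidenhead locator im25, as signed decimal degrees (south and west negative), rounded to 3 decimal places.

Field I=8, M=12: +8·20° lon, +12·10° lat → SW at lon -20°, lat 30°.
Square 2, 5: +2·2° lon, +5·1° lat → SW at lon -16°, lat 35°.
Cell spans 2° lon × 1° lat. NE corner is SW corner plus one full cell.
latitude 36.000, longitude -14.000.

36.000, -14.000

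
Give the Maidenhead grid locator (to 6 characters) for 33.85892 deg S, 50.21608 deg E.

Shift to the Maidenhead origin (180°W, 90°S): lon 230.2161, lat 56.1411.
Field: lon ⌊230.2161/20⌋ = 11 → L; lat ⌊56.1411/10⌋ = 5 → F.
Square: lon ⌊10.2161/2⌋ = 5; lat ⌊6.1411/1⌋ = 6.
Subsquare: lon ⌊0.2161/0.0833333⌋ = 2 → c; lat ⌊0.1411/0.0416667⌋ = 3 → d.

LF56cd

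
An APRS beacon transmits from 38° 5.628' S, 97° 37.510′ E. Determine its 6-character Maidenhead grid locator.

NF81tv

Shift to the Maidenhead origin (180°W, 90°S): lon 277.6252, lat 51.9062.
Field: 277.6252/20 → 13 → N, 51.9062/10 → 5 → F; chars NF.
Square: 17.6252/2 → 8, 1.9062/1 → 1; chars 81.
Subsquare: 1.6252/0.0833333 → 19 → t, 0.9062/0.0416667 → 21 → v; chars tv.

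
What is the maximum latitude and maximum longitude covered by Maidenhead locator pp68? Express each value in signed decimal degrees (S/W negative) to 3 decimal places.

69.000, 134.000

Field P=15, P=15: +15·20° lon, +15·10° lat → SW at lon 120°, lat 60°.
Square 6, 8: +6·2° lon, +8·1° lat → SW at lon 132°, lat 68°.
Cell spans 2° lon × 1° lat. NE corner is SW corner plus one full cell.
latitude 69.000, longitude 134.000.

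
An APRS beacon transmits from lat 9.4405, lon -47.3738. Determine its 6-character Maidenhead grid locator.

GJ69hk

Add 180° to longitude and 90° to latitude: 132.6262, 99.4405.
Field: lon ⌊132.6262/20⌋ = 6 → G; lat ⌊99.4405/10⌋ = 9 → J.
Square: lon ⌊12.6262/2⌋ = 6; lat ⌊9.4405/1⌋ = 9.
Subsquare: lon ⌊0.6262/0.0833333⌋ = 7 → h; lat ⌊0.4405/0.0416667⌋ = 10 → k.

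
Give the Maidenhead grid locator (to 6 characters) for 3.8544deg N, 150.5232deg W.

BJ43ru

Add 180° to longitude and 90° to latitude: 29.4768, 93.8544.
Field (20°×10°, letters A–R): lon ⌊29.4768/20⌋ = 1 → B; lat ⌊93.8544/10⌋ = 9 → J.
Square (2°×1°, digits 0–9): lon ⌊9.4768/2⌋ = 4; lat ⌊3.8544/1⌋ = 3.
Subsquare (5′×2.5′, letters a–x): lon ⌊1.4768/0.0833333⌋ = 17 → r; lat ⌊0.8544/0.0416667⌋ = 20 → u.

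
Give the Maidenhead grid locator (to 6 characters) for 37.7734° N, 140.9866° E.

QM07ls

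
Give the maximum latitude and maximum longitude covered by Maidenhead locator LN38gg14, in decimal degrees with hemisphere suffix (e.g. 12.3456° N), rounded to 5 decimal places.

48.27083° N, 46.51667° E

Field L=11, N=13: +11·20° lon, +13·10° lat → SW at lon 40°, lat 40°.
Square 3, 8: +3·2° lon, +8·1° lat → SW at lon 46°, lat 48°.
Subsquare g=6, g=6: +6·0.0833333° lon, +6·0.0416667° lat → SW at lon 46.5°, lat 48.25°.
Extended square 1, 4: +1·0.00833333° lon, +4·0.00416667° lat → SW at lon 46.5083°, lat 48.2667°.
Cell spans 0.00833333° lon × 0.00416667° lat. NE corner is SW corner plus one full cell.
latitude 48.27083° N, longitude 46.51667° E.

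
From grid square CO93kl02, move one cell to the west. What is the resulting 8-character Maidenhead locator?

Longitude extended square 0; −1 → -1, wraps to 9, carry into subsquare.
Longitude subsquare k = 10; −1 → 9 = j.
The latitude characters are unchanged.

CO93jl92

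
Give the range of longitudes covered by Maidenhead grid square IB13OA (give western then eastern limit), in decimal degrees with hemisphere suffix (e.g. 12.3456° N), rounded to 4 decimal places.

Field I=8, B=1: +8·20° lon, +1·10° lat → SW at lon -20°, lat -80°.
Square 1, 3: +1·2° lon, +3·1° lat → SW at lon -18°, lat -77°.
Subsquare o=14, a=0: +14·0.0833333° lon, +0·0.0416667° lat → SW at lon -16.8333°, lat -77°.
Cell spans 0.0833333° lon × 0.0416667° lat.
west 16.8333° W, east 16.7500° W.

16.8333° W, 16.7500° W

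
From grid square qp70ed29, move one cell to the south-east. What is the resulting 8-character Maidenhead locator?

Longitude extended square 2; +1 → 3.
Latitude extended square 9; −1 → 8.

QP70ed38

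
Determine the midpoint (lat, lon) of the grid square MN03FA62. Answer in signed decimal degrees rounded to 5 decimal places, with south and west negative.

43.01042, 60.47083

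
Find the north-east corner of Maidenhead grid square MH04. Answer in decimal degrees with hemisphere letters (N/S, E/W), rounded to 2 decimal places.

Field M=12, H=7: +12·20° lon, +7·10° lat → SW at lon 60°, lat -20°.
Square 0, 4: +0·2° lon, +4·1° lat → SW at lon 60°, lat -16°.
Cell spans 2° lon × 1° lat. NE corner is SW corner plus one full cell.
latitude 15.00° S, longitude 62.00° E.

15.00° S, 62.00° E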